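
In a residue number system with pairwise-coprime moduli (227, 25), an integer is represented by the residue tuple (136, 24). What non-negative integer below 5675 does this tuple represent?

From x ≡ 136 (mod 227) write x = 136 + 227t. Substituting into x ≡ 24 (mod 25) gives 227t ≡ 13 (mod 25), and since 2⁻¹ ≡ 13 (mod 25), t ≡ 19. Hence x ≡ 136 + 227·19 = 4449 (mod 5675).

4449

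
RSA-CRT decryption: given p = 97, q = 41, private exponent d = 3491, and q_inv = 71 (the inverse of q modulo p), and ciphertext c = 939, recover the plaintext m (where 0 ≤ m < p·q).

2005

d_p = d mod (p−1) = 3491 mod 96 = 35; d_q = d mod (q−1) = 11.
m₁ = c^(d_p) mod p: c ≡ 66 (mod 97), and 66^35 mod 97 = 65.
m₂ = c^(d_q) mod q: c ≡ 37 (mod 41), and 37^11 mod 41 = 37.
h = q_inv·(m₁ − m₂) mod p = 71·(65 − 37) mod 97 = 48.
m = m₂ + h·q = 37 + 48·41 = 2005.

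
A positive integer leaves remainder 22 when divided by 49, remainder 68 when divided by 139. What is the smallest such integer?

From x ≡ 22 (mod 49) write x = 22 + 49t. Substituting into x ≡ 68 (mod 139) gives 49t ≡ 46 (mod 139), and since 49⁻¹ ≡ 122 (mod 139), t ≡ 52. Hence x ≡ 22 + 49·52 = 2570 (mod 6811).

2570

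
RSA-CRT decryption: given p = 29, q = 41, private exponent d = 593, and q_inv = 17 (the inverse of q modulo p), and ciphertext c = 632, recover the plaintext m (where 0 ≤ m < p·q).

d_p = d mod (p−1) = 593 mod 28 = 5; d_q = d mod (q−1) = 33.
m₁ = c^(d_p) mod p: c ≡ 23 (mod 29), and 23^5 mod 29 = 25.
m₂ = c^(d_q) mod q: c ≡ 17 (mod 41), and 17^33 mod 41 = 19.
h = q_inv·(m₁ − m₂) mod p = 17·(25 − 19) mod 29 = 15.
m = m₂ + h·q = 19 + 15·41 = 634.

634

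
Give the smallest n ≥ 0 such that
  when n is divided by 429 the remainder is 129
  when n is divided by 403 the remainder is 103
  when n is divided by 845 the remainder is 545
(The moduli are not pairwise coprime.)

gcd(429, 403) = 13 and 13 | (103 − 129), so the pair is consistent; merging gives n ≡ 12999 (mod 13299), where 13299 = lcm(429, 403).
gcd(13299, 845) = 13 and 13 | (545 − 12999), so the pair is consistent; merging gives n ≡ 864135 (mod 864435), where 864435 = lcm(13299, 845).
The solution is unique modulo lcm(429, 403, 845) = 864435.

864135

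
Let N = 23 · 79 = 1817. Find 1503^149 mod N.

1393

Mod 23: 1503 ≡ 8; by Fermat, exponent reduces to 149 mod 22 = 17; 8^17 ≡ 13 (mod 23).
Mod 79: 1503 ≡ 2; by Fermat, exponent reduces to 149 mod 78 = 71; 2^71 ≡ 50 (mod 79).
Combine by CRT: x ≡ 13 (mod 23), x ≡ 50 (mod 79) ⇒ x ≡ 1393 (mod 1817).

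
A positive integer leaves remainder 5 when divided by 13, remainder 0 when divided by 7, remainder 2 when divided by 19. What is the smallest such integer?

From k ≡ 5 (mod 13) write k = 5 + 13t. Substituting into k ≡ 0 (mod 7) gives 13t ≡ 2 (mod 7), and since 6⁻¹ ≡ 6 (mod 7), t ≡ 5. Hence k ≡ 5 + 13·5 = 70 (mod 91).
From k ≡ 70 (mod 91) write k = 70 + 91t. Substituting into k ≡ 2 (mod 19) gives 91t ≡ 8 (mod 19), and since 15⁻¹ ≡ 14 (mod 19), t ≡ 17. Hence k ≡ 70 + 91·17 = 1617 (mod 1729).

1617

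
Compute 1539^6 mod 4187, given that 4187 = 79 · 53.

Mod 79: 1539 ≡ 38; 38^6 ≡ 62 (mod 79).
Mod 53: 1539 ≡ 2; 2^6 ≡ 11 (mod 53).
Combine by CRT: x ≡ 62 (mod 79), x ≡ 11 (mod 53) ⇒ x ≡ 3933 (mod 4187).

3933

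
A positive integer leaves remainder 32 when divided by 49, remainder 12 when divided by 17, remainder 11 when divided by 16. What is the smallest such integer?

The moduli are pairwise coprime; N = 49·17·16 = 13328.
N/49 = 272; 272 ≡ 27 (mod 49); 27·20 ≡ 1, so inverse 20.
N/17 = 784; 784 ≡ 2 (mod 17); 2·9 ≡ 1, so inverse 9.
N/16 = 833; 833 ≡ 1 (mod 16), inverse 1.
x ≡ 32·272·20 + 12·784·9 + 11·833·1 = 267915.
267915 mod 13328 = 1355.

1355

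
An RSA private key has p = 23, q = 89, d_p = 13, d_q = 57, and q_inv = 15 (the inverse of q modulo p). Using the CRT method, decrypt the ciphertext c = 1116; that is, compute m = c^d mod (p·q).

m₁ = c^(d_p) mod p: c ≡ 12 (mod 23), and 12^13 mod 23 = 6.
m₂ = c^(d_q) mod q: c ≡ 48 (mod 89), and 48^57 mod 89 = 14.
h = q_inv·(m₁ − m₂) mod p = 15·(6 − 14) mod 23 = 18.
m = m₂ + h·q = 14 + 18·89 = 1616.

1616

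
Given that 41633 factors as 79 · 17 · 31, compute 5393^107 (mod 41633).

22691

Mod 79: 5393 ≡ 21; by Fermat, exponent reduces to 107 mod 78 = 29; 21^29 ≡ 18 (mod 79).
Mod 17: 5393 ≡ 4; by Fermat, exponent reduces to 107 mod 16 = 11; 4^11 ≡ 13 (mod 17).
Mod 31: 5393 ≡ 30; by Fermat, exponent reduces to 107 mod 30 = 17; 30^17 ≡ 30 (mod 31).
Combine by CRT: x ≡ 18 (mod 79), x ≡ 13 (mod 17), x ≡ 30 (mod 31) ⇒ x ≡ 22691 (mod 41633).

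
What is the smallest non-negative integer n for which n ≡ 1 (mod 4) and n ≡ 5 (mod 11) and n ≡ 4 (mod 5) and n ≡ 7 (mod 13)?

709

The moduli are pairwise coprime; M = 4·11·5·13 = 2860.
M/4 = 715; 715 ≡ 3 (mod 4); 3·3 ≡ 1, so inverse 3.
M/11 = 260; 260 ≡ 7 (mod 11); 7·8 ≡ 1, so inverse 8.
M/5 = 572; 572 ≡ 2 (mod 5); 2·3 ≡ 1, so inverse 3.
M/13 = 220; 220 ≡ 12 (mod 13); 12·12 ≡ 1, so inverse 12.
n ≡ 1·715·3 + 5·260·8 + 4·572·3 + 7·220·12 = 37889.
37889 mod 2860 = 709.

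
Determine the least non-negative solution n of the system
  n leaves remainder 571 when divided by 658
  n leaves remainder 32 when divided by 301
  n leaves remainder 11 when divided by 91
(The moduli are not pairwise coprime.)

245347

gcd(658, 301) = 7 and 7 | (32 − 571), so the pair is consistent; merging gives n ≡ 18995 (mod 28294), where 28294 = lcm(658, 301).
gcd(28294, 91) = 7 and 7 | (11 − 18995), so the pair is consistent; merging gives n ≡ 245347 (mod 367822), where 367822 = lcm(28294, 91).
The solution is unique modulo lcm(658, 301, 91) = 367822.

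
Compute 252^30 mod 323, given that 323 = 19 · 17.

Mod 19: 252 ≡ 5; by Fermat, exponent reduces to 30 mod 18 = 12; 5^12 ≡ 11 (mod 19).
Mod 17: 252 ≡ 14; by Fermat, exponent reduces to 30 mod 16 = 14; 14^14 ≡ 2 (mod 17).
Combine by CRT: x ≡ 11 (mod 19), x ≡ 2 (mod 17) ⇒ x ≡ 87 (mod 323).

87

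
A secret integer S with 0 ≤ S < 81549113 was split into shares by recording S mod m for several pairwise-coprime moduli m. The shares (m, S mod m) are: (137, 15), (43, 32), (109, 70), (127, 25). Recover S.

34171788

The moduli are pairwise coprime; N = 137·43·109·127 = 81549113.
N/137 = 595249; 595249 ≡ 121 (mod 137); 121·77 ≡ 1, so inverse 77.
N/43 = 1896491; 1896491 ≡ 19 (mod 43); 19·34 ≡ 1, so inverse 34.
N/109 = 748157; 748157 ≡ 90 (mod 109); 90·86 ≡ 1, so inverse 86.
N/127 = 642119; 642119 ≡ 7 (mod 127); 7·109 ≡ 1, so inverse 109.
S ≡ 15·595249·77 + 32·1896491·34 + 70·748157·86 + 25·642119·109 = 9004574218.
9004574218 mod 81549113 = 34171788.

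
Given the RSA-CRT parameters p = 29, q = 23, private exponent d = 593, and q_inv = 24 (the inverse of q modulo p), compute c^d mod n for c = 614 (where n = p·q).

312

d_p = d mod (p−1) = 593 mod 28 = 5; d_q = d mod (q−1) = 21.
m₁ = c^(d_p) mod p: c ≡ 5 (mod 29), and 5^5 mod 29 = 22.
m₂ = c^(d_q) mod q: c ≡ 16 (mod 23), and 16^21 mod 23 = 13.
h = q_inv·(m₁ − m₂) mod p = 24·(22 − 13) mod 29 = 13.
m = m₂ + h·q = 13 + 13·23 = 312.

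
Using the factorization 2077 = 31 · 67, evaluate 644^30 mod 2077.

Mod 31: 644 ≡ 24; since 30 | 30, by Fermat 24^30 ≡ 1 (mod 31).
Mod 67: 644 ≡ 41; 41^30 ≡ 64 (mod 67).
Combine by CRT: x ≡ 1 (mod 31), x ≡ 64 (mod 67) ⇒ x ≡ 466 (mod 2077).

466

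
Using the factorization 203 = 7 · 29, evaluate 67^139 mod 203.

158

Mod 7: 67 ≡ 4; by Fermat, exponent reduces to 139 mod 6 = 1; 4^1 ≡ 4 (mod 7).
Mod 29: 67 ≡ 9; by Fermat, exponent reduces to 139 mod 28 = 27; 9^27 ≡ 13 (mod 29).
Combine by CRT: x ≡ 4 (mod 7), x ≡ 13 (mod 29) ⇒ x ≡ 158 (mod 203).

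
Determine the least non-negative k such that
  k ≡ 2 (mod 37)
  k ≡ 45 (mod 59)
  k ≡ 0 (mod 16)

34560

From k ≡ 2 (mod 37) write k = 2 + 37t. Substituting into k ≡ 45 (mod 59) gives 37t ≡ 43 (mod 59), and since 37⁻¹ ≡ 8 (mod 59), t ≡ 49. Hence k ≡ 2 + 37·49 = 1815 (mod 2183).
From k ≡ 1815 (mod 2183) write k = 1815 + 2183t. Substituting into k ≡ 0 (mod 16) gives 2183t ≡ 9 (mod 16), and since 7⁻¹ ≡ 7 (mod 16), t ≡ 15. Hence k ≡ 1815 + 2183·15 = 34560 (mod 34928).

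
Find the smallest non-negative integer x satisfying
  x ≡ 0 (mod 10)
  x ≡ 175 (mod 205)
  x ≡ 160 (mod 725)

1610

gcd(10, 205) = 5 and 5 | (175 − 0), so the pair is consistent; merging gives x ≡ 380 (mod 410), where 410 = lcm(10, 205).
gcd(410, 725) = 5 and 5 | (160 − 380), so the pair is consistent; merging gives x ≡ 1610 (mod 59450), where 59450 = lcm(410, 725).
The solution is unique modulo lcm(10, 205, 725) = 59450.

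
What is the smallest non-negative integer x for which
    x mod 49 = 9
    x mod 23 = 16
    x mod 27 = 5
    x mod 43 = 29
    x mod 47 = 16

50335700

The moduli are pairwise coprime; N = 49·23·27·43·47 = 61497009.
N/49 = 1255041; 1255041 ≡ 4 (mod 49); 4·37 ≡ 1, so inverse 37.
N/23 = 2673783; 2673783 ≡ 10 (mod 23); 10·7 ≡ 1, so inverse 7.
N/27 = 2277667; 2277667 ≡ 1 (mod 27), inverse 1.
N/43 = 1430163; 1430163 ≡ 26 (mod 43); 26·5 ≡ 1, so inverse 5.
N/47 = 1308447; 1308447 ≡ 14 (mod 47); 14·37 ≡ 1, so inverse 37.
x ≡ 9·1255041·37 + 16·2673783·7 + 5·2277667·1 + 29·1430163·5 + 16·1308447·37 = 1710754943.
1710754943 mod 61497009 = 50335700.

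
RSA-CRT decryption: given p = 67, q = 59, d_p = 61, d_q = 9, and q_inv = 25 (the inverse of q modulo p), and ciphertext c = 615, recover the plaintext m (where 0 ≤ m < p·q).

m₁ = c^(d_p) mod p: c ≡ 12 (mod 67), and 12^61 mod 67 = 11.
m₂ = c^(d_q) mod q: c ≡ 25 (mod 59), and 25^9 mod 59 = 3.
h = q_inv·(m₁ − m₂) mod p = 25·(11 − 3) mod 67 = 66.
m = m₂ + h·q = 3 + 66·59 = 3897.

3897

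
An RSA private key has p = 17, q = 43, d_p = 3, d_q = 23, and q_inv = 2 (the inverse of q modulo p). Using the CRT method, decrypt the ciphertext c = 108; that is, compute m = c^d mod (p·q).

505

m₁ = c^(d_p) mod p: c ≡ 6 (mod 17), and 6^3 mod 17 = 12.
m₂ = c^(d_q) mod q: c ≡ 22 (mod 43), and 22^23 mod 43 = 32.
h = q_inv·(m₁ − m₂) mod p = 2·(12 − 32) mod 17 = 11.
m = m₂ + h·q = 32 + 11·43 = 505.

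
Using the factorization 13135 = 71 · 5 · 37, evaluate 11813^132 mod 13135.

Mod 71: 11813 ≡ 27; by Fermat, exponent reduces to 132 mod 70 = 62; 27^62 ≡ 2 (mod 71).
Mod 5: 11813 ≡ 3; since 4 | 132, by Fermat 3^132 ≡ 1 (mod 5).
Mod 37: 11813 ≡ 10; by Fermat, exponent reduces to 132 mod 36 = 24; 10^24 ≡ 1 (mod 37).
Combine by CRT: x ≡ 2 (mod 71), x ≡ 1 (mod 5), x ≡ 1 (mod 37) ⇒ x ≡ 7031 (mod 13135).

7031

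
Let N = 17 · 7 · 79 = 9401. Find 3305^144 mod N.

Mod 17: 3305 ≡ 7; since 16 | 144, by Fermat 7^144 ≡ 1 (mod 17).
Mod 7: 3305 ≡ 1; since 6 | 144, by Fermat 1^144 ≡ 1 (mod 7).
Mod 79: 3305 ≡ 66; by Fermat, exponent reduces to 144 mod 78 = 66; 66^66 ≡ 62 (mod 79).
Combine by CRT: x ≡ 1 (mod 17), x ≡ 1 (mod 7), x ≡ 62 (mod 79) ⇒ x ≡ 5118 (mod 9401).

5118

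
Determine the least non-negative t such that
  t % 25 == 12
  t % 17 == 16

237

From t ≡ 12 (mod 25) write t = 12 + 25s. Substituting into t ≡ 16 (mod 17) gives 25s ≡ 4 (mod 17), and since 8⁻¹ ≡ 15 (mod 17), s ≡ 9. Hence t ≡ 12 + 25·9 = 237 (mod 425).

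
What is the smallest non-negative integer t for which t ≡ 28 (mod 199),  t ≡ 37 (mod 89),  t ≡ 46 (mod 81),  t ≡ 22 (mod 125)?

The moduli are pairwise coprime; N = 199·89·81·125 = 179323875.
N/199 = 901125; 901125 ≡ 53 (mod 199); 53·184 ≡ 1, so inverse 184.
N/89 = 2014875; 2014875 ≡ 4 (mod 89); 4·67 ≡ 1, so inverse 67.
N/81 = 2213875; 2213875 ≡ 64 (mod 81); 64·19 ≡ 1, so inverse 19.
N/125 = 1434591; 1434591 ≡ 91 (mod 125); 91·11 ≡ 1, so inverse 11.
t ≡ 28·901125·184 + 37·2014875·67 + 46·2213875·19 + 22·1434591·11 = 11919568897.
11919568897 mod 179323875 = 84193147.

84193147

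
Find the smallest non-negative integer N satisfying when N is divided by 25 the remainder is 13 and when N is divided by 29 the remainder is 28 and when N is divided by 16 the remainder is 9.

The moduli are pairwise coprime; M = 25·29·16 = 11600.
M/25 = 464; 464 ≡ 14 (mod 25); 14·9 ≡ 1, so inverse 9.
M/29 = 400; 400 ≡ 23 (mod 29); 23·24 ≡ 1, so inverse 24.
M/16 = 725; 725 ≡ 5 (mod 16); 5·13 ≡ 1, so inverse 13.
N ≡ 13·464·9 + 28·400·24 + 9·725·13 = 407913.
407913 mod 11600 = 1913.

1913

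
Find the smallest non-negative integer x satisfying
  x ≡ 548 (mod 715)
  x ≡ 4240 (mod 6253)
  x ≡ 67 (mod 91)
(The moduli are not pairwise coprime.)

Combine the congruences pairwise.
gcd(715, 6253) = 13 and 13 | (4240 − 548), so the pair is consistent; merging gives x ≡ 229348 (mod 343915), where 343915 = lcm(715, 6253).
gcd(343915, 91) = 13 and 13 | (67 − 229348), so the pair is consistent; merging gives x ≡ 1948923 (mod 2407405), where 2407405 = lcm(343915, 91).
The solution is unique modulo lcm(715, 6253, 91) = 2407405.

1948923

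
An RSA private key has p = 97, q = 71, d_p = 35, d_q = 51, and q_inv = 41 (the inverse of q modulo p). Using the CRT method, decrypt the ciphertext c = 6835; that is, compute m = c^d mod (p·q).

m₁ = c^(d_p) mod p: c ≡ 45 (mod 97), and 45^35 mod 97 = 42.
m₂ = c^(d_q) mod q: c ≡ 19 (mod 71), and 19^51 mod 71 = 40.
h = q_inv·(m₁ − m₂) mod p = 41·(42 − 40) mod 97 = 82.
m = m₂ + h·q = 40 + 82·71 = 5862.

5862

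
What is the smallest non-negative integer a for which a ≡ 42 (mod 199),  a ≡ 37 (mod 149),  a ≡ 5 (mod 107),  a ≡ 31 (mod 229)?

110921448

From a ≡ 42 (mod 199) write a = 42 + 199t. Substituting into a ≡ 37 (mod 149) gives 199t ≡ 144 (mod 149), and since 50⁻¹ ≡ 3 (mod 149), t ≡ 134. Hence a ≡ 42 + 199·134 = 26708 (mod 29651).
From a ≡ 26708 (mod 29651) write a = 26708 + 29651t. Substituting into a ≡ 5 (mod 107) gives 29651t ≡ 47 (mod 107), and since 12⁻¹ ≡ 9 (mod 107), t ≡ 102. Hence a ≡ 26708 + 29651·102 = 3051110 (mod 3172657).
From a ≡ 3051110 (mod 3172657) write a = 3051110 + 3172657t. Substituting into a ≡ 31 (mod 229) gives 3172657t ≡ 117 (mod 229), and since 91⁻¹ ≡ 151 (mod 229), t ≡ 34. Hence a ≡ 3051110 + 3172657·34 = 110921448 (mod 726538453).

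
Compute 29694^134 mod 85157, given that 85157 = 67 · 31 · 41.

15043

Mod 67: 29694 ≡ 13; by Fermat, exponent reduces to 134 mod 66 = 2; 13^2 ≡ 35 (mod 67).
Mod 31: 29694 ≡ 27; by Fermat, exponent reduces to 134 mod 30 = 14; 27^14 ≡ 8 (mod 31).
Mod 41: 29694 ≡ 10; by Fermat, exponent reduces to 134 mod 40 = 14; 10^14 ≡ 37 (mod 41).
Combine by CRT: x ≡ 35 (mod 67), x ≡ 8 (mod 31), x ≡ 37 (mod 41) ⇒ x ≡ 15043 (mod 85157).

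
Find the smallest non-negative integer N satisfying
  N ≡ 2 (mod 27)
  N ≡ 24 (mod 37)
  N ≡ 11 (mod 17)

1541

The moduli are pairwise coprime; M = 27·37·17 = 16983.
M/27 = 629; 629 ≡ 8 (mod 27); 8·17 ≡ 1, so inverse 17.
M/37 = 459; 459 ≡ 15 (mod 37); 15·5 ≡ 1, so inverse 5.
M/17 = 999; 999 ≡ 13 (mod 17); 13·4 ≡ 1, so inverse 4.
N ≡ 2·629·17 + 24·459·5 + 11·999·4 = 120422.
120422 mod 16983 = 1541.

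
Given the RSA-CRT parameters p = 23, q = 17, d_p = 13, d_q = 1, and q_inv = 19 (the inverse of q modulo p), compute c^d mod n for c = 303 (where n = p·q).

m₁ = c^(d_p) mod p: c ≡ 4 (mod 23), and 4^13 mod 23 = 16.
m₂ = c^(d_q) mod q: c ≡ 14 (mod 17), and 14^1 mod 17 = 14.
h = q_inv·(m₁ − m₂) mod p = 19·(16 − 14) mod 23 = 15.
m = m₂ + h·q = 14 + 15·17 = 269.

269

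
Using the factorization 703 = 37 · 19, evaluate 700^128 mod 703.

9

Mod 37: 700 ≡ 34; by Fermat, exponent reduces to 128 mod 36 = 20; 34^20 ≡ 9 (mod 37).
Mod 19: 700 ≡ 16; by Fermat, exponent reduces to 128 mod 18 = 2; 16^2 ≡ 9 (mod 19).
Combine by CRT: x ≡ 9 (mod 37), x ≡ 9 (mod 19) ⇒ x ≡ 9 (mod 703).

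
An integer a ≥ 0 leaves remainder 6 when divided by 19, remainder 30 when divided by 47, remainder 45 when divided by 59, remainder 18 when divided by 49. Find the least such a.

The moduli are pairwise coprime; N = 19·47·59·49 = 2581663.
N/19 = 135877; 135877 ≡ 8 (mod 19); 8·12 ≡ 1, so inverse 12.
N/47 = 54929; 54929 ≡ 33 (mod 47); 33·10 ≡ 1, so inverse 10.
N/59 = 43757; 43757 ≡ 38 (mod 59); 38·14 ≡ 1, so inverse 14.
N/49 = 52687; 52687 ≡ 12 (mod 49); 12·45 ≡ 1, so inverse 45.
a ≡ 6·135877·12 + 30·54929·10 + 45·43757·14 + 18·52687·45 = 96505224.
96505224 mod 2581663 = 983693.

983693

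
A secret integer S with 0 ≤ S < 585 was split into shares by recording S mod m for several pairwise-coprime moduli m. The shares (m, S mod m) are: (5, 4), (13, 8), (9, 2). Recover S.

Combine the congruences pairwise.
From S ≡ 4 (mod 5) write S = 4 + 5t. Substituting into S ≡ 8 (mod 13) gives 5t ≡ 4 (mod 13), and since 5⁻¹ ≡ 8 (mod 13), t ≡ 6. Hence S ≡ 4 + 5·6 = 34 (mod 65).
From S ≡ 34 (mod 65) write S = 34 + 65t. Substituting into S ≡ 2 (mod 9) gives 65t ≡ 4 (mod 9), and since 2⁻¹ ≡ 5 (mod 9), t ≡ 2. Hence S ≡ 34 + 65·2 = 164 (mod 585).

164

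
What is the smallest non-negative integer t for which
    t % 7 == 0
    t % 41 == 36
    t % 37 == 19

7826

The moduli are pairwise coprime; N = 7·41·37 = 10619.
N/7 = 1517; 1517 ≡ 5 (mod 7); 5·3 ≡ 1, so inverse 3.
N/41 = 259; 259 ≡ 13 (mod 41); 13·19 ≡ 1, so inverse 19.
N/37 = 287; 287 ≡ 28 (mod 37); 28·4 ≡ 1, so inverse 4.
t ≡ 0·1517·3 + 36·259·19 + 19·287·4 = 198968.
198968 mod 10619 = 7826.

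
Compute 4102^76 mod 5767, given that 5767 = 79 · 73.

4909

Mod 79: 4102 ≡ 73; 73^76 ≡ 11 (mod 79).
Mod 73: 4102 ≡ 14; by Fermat, exponent reduces to 76 mod 72 = 4; 14^4 ≡ 18 (mod 73).
Combine by CRT: x ≡ 11 (mod 79), x ≡ 18 (mod 73) ⇒ x ≡ 4909 (mod 5767).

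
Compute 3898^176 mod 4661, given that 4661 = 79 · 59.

3143

Mod 79: 3898 ≡ 27; by Fermat, exponent reduces to 176 mod 78 = 20; 27^20 ≡ 62 (mod 79).
Mod 59: 3898 ≡ 4; by Fermat, exponent reduces to 176 mod 58 = 2; 4^2 ≡ 16 (mod 59).
Combine by CRT: x ≡ 62 (mod 79), x ≡ 16 (mod 59) ⇒ x ≡ 3143 (mod 4661).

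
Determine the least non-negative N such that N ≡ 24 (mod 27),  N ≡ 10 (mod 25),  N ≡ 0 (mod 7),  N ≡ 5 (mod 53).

The moduli are pairwise coprime; M = 27·25·7·53 = 250425.
M/27 = 9275; 9275 ≡ 14 (mod 27); 14·2 ≡ 1, so inverse 2.
M/25 = 10017; 10017 ≡ 17 (mod 25); 17·3 ≡ 1, so inverse 3.
M/7 = 35775; 35775 ≡ 5 (mod 7); 5·3 ≡ 1, so inverse 3.
M/53 = 4725; 4725 ≡ 8 (mod 53); 8·20 ≡ 1, so inverse 20.
N ≡ 24·9275·2 + 10·10017·3 + 0·35775·3 + 5·4725·20 = 1218210.
1218210 mod 250425 = 216510.

216510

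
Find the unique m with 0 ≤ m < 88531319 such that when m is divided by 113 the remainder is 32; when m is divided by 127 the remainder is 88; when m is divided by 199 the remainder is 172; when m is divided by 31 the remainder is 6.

75241873

The moduli are pairwise coprime; N = 113·127·199·31 = 88531319.
N/113 = 783463; 783463 ≡ 34 (mod 113); 34·10 ≡ 1, so inverse 10.
N/127 = 697097; 697097 ≡ 121 (mod 127); 121·21 ≡ 1, so inverse 21.
N/199 = 444881; 444881 ≡ 116 (mod 199); 116·187 ≡ 1, so inverse 187.
N/31 = 2855849; 2855849 ≡ 5 (mod 31); 5·25 ≡ 1, so inverse 25.
m ≡ 32·783463·10 + 88·697097·21 + 172·444881·187 + 6·2855849·25 = 16276473250.
16276473250 mod 88531319 = 75241873.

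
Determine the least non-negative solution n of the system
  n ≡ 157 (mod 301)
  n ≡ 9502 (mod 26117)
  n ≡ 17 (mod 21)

688544

Combine the congruences pairwise.
gcd(301, 26117) = 7 and 7 | (9502 − 157), so the pair is consistent; merging gives n ≡ 688544 (mod 1123031), where 1123031 = lcm(301, 26117).
gcd(1123031, 21) = 7 and 7 | (17 − 688544), so the pair is consistent; merging gives n ≡ 688544 (mod 3369093), where 3369093 = lcm(1123031, 21).
The solution is unique modulo lcm(301, 26117, 21) = 3369093.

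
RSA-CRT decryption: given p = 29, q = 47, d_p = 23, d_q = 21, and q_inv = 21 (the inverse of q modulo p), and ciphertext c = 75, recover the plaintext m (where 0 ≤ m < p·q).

m₁ = c^(d_p) mod p: c ≡ 17 (mod 29), and 17^23 mod 29 = 12.
m₂ = c^(d_q) mod q: c ≡ 28 (mod 47), and 28^21 mod 47 = 25.
h = q_inv·(m₁ − m₂) mod p = 21·(12 − 25) mod 29 = 17.
m = m₂ + h·q = 25 + 17·47 = 824.

824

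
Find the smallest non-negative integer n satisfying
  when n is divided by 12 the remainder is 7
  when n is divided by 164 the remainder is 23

187

gcd(12, 164) = 4 and 4 | (23 − 7), so the pair is consistent; merging gives n ≡ 187 (mod 492), where 492 = lcm(12, 164).
The solution is unique modulo lcm(12, 164) = 492.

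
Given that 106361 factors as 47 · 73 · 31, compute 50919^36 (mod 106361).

26792

Mod 47: 50919 ≡ 18; 18^36 ≡ 2 (mod 47).
Mod 73: 50919 ≡ 38; 38^36 ≡ 1 (mod 73).
Mod 31: 50919 ≡ 17; by Fermat, exponent reduces to 36 mod 30 = 6; 17^6 ≡ 8 (mod 31).
Combine by CRT: x ≡ 2 (mod 47), x ≡ 1 (mod 73), x ≡ 8 (mod 31) ⇒ x ≡ 26792 (mod 106361).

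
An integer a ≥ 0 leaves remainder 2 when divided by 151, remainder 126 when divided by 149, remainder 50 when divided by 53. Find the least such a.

The moduli are pairwise coprime; N = 151·149·53 = 1192447.
N/151 = 7897; 7897 ≡ 45 (mod 151); 45·47 ≡ 1, so inverse 47.
N/149 = 8003; 8003 ≡ 106 (mod 149); 106·97 ≡ 1, so inverse 97.
N/53 = 22499; 22499 ≡ 27 (mod 53); 27·2 ≡ 1, so inverse 2.
a ≡ 2·7897·47 + 126·8003·97 + 50·22499·2 = 100804884.
100804884 mod 1192447 = 639336.

639336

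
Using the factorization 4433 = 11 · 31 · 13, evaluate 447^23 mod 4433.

Mod 11: 447 ≡ 7; by Fermat, exponent reduces to 23 mod 10 = 3; 7^3 ≡ 2 (mod 11).
Mod 31: 447 ≡ 13; 13^23 ≡ 24 (mod 31).
Mod 13: 447 ≡ 5; by Fermat, exponent reduces to 23 mod 12 = 11; 5^11 ≡ 8 (mod 13).
Combine by CRT: x ≡ 2 (mod 11), x ≡ 24 (mod 31), x ≡ 8 (mod 13) ⇒ x ≡ 4116 (mod 4433).

4116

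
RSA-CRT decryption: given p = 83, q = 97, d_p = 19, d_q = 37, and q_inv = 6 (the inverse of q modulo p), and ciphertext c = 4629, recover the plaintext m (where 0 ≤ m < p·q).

m₁ = c^(d_p) mod p: c ≡ 64 (mod 83), and 64^19 mod 83 = 77.
m₂ = c^(d_q) mod q: c ≡ 70 (mod 97), and 70^37 mod 97 = 12.
h = q_inv·(m₁ − m₂) mod p = 6·(77 − 12) mod 83 = 58.
m = m₂ + h·q = 12 + 58·97 = 5638.

5638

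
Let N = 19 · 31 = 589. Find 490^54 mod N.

1

Mod 19: 490 ≡ 15; since 18 | 54, by Fermat 15^54 ≡ 1 (mod 19).
Mod 31: 490 ≡ 25; by Fermat, exponent reduces to 54 mod 30 = 24; 25^24 ≡ 1 (mod 31).
Combine by CRT: x ≡ 1 (mod 19), x ≡ 1 (mod 31) ⇒ x ≡ 1 (mod 589).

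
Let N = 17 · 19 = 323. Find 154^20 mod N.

Mod 17: 154 ≡ 1; by Fermat, exponent reduces to 20 mod 16 = 4; 1^4 ≡ 1 (mod 17).
Mod 19: 154 ≡ 2; by Fermat, exponent reduces to 20 mod 18 = 2; 2^2 ≡ 4 (mod 19).
Combine by CRT: x ≡ 1 (mod 17), x ≡ 4 (mod 19) ⇒ x ≡ 137 (mod 323).

137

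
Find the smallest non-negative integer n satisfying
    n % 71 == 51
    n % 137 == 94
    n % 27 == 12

The moduli are pairwise coprime; M = 71·137·27 = 262629.
M/71 = 3699; 3699 ≡ 7 (mod 71); 7·61 ≡ 1, so inverse 61.
M/137 = 1917; 1917 ≡ 136 (mod 137); 136·136 ≡ 1, so inverse 136.
M/27 = 9727; 9727 ≡ 7 (mod 27); 7·4 ≡ 1, so inverse 4.
n ≡ 51·3699·61 + 94·1917·136 + 12·9727·4 = 36481413.
36481413 mod 262629 = 238611.

238611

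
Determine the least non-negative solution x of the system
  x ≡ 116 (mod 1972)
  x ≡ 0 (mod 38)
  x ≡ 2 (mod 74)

132240

Combine the congruences pairwise.
gcd(1972, 38) = 2 and 2 | (0 − 116), so the pair is consistent; merging gives x ≡ 19836 (mod 37468), where 37468 = lcm(1972, 38).
gcd(37468, 74) = 2 and 2 | (2 − 19836), so the pair is consistent; merging gives x ≡ 132240 (mod 1386316), where 1386316 = lcm(37468, 74).
The solution is unique modulo lcm(1972, 38, 74) = 1386316.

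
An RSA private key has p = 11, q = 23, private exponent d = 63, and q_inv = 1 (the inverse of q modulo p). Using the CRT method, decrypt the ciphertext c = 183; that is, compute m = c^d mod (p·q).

d_p = d mod (p−1) = 63 mod 10 = 3; d_q = d mod (q−1) = 19.
m₁ = c^(d_p) mod p: c ≡ 7 (mod 11), and 7^3 mod 11 = 2.
m₂ = c^(d_q) mod q: c ≡ 22 (mod 23), and 22^19 mod 23 = 22.
h = q_inv·(m₁ − m₂) mod p = 1·(2 − 22) mod 11 = 2.
m = m₂ + h·q = 22 + 2·23 = 68.

68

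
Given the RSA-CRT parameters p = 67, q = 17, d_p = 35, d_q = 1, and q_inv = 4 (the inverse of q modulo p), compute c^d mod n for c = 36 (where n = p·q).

m₁ = c^(d_p) mod p: c ≡ 36 (mod 67), and 36^35 mod 67 = 23.
m₂ = c^(d_q) mod q: c ≡ 2 (mod 17), and 2^1 mod 17 = 2.
h = q_inv·(m₁ − m₂) mod p = 4·(23 − 2) mod 67 = 17.
m = m₂ + h·q = 2 + 17·17 = 291.

291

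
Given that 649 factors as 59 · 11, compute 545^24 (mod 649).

Mod 59: 545 ≡ 14; 14^24 ≡ 3 (mod 59).
Mod 11: 545 ≡ 6; by Fermat, exponent reduces to 24 mod 10 = 4; 6^4 ≡ 9 (mod 11).
Combine by CRT: x ≡ 3 (mod 59), x ≡ 9 (mod 11) ⇒ x ≡ 416 (mod 649).

416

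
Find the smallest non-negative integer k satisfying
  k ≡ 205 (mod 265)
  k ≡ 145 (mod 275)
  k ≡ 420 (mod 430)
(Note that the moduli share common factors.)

307870

gcd(265, 275) = 5 and 5 | (145 − 205), so the pair is consistent; merging gives k ≡ 1795 (mod 14575), where 14575 = lcm(265, 275).
gcd(14575, 430) = 5 and 5 | (420 − 1795), so the pair is consistent; merging gives k ≡ 307870 (mod 1253450), where 1253450 = lcm(14575, 430).
The solution is unique modulo lcm(265, 275, 430) = 1253450.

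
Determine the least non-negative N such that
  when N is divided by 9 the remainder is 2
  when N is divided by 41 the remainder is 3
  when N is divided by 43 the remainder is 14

Combine the congruences pairwise.
From N ≡ 2 (mod 9) write N = 2 + 9t. Substituting into N ≡ 3 (mod 41) gives 9t ≡ 1 (mod 41), and since 9⁻¹ ≡ 32 (mod 41), t ≡ 32. Hence N ≡ 2 + 9·32 = 290 (mod 369).
From N ≡ 290 (mod 369) write N = 290 + 369t. Substituting into N ≡ 14 (mod 43) gives 369t ≡ 25 (mod 43), and since 25⁻¹ ≡ 31 (mod 43), t ≡ 1. Hence N ≡ 290 + 369·1 = 659 (mod 15867).

659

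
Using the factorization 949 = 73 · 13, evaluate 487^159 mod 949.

Mod 73: 487 ≡ 49; by Fermat, exponent reduces to 159 mod 72 = 15; 49^15 ≡ 46 (mod 73).
Mod 13: 487 ≡ 6; by Fermat, exponent reduces to 159 mod 12 = 3; 6^3 ≡ 8 (mod 13).
Combine by CRT: x ≡ 46 (mod 73), x ≡ 8 (mod 13) ⇒ x ≡ 411 (mod 949).

411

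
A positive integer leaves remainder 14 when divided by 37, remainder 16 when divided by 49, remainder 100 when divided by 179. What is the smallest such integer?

Combine the congruences pairwise.
From m ≡ 14 (mod 37) write m = 14 + 37t. Substituting into m ≡ 16 (mod 49) gives 37t ≡ 2 (mod 49), and since 37⁻¹ ≡ 4 (mod 49), t ≡ 8. Hence m ≡ 14 + 37·8 = 310 (mod 1813).
From m ≡ 310 (mod 1813) write m = 310 + 1813t. Substituting into m ≡ 100 (mod 179) gives 1813t ≡ 148 (mod 179), and since 23⁻¹ ≡ 109 (mod 179), t ≡ 22. Hence m ≡ 310 + 1813·22 = 40196 (mod 324527).

40196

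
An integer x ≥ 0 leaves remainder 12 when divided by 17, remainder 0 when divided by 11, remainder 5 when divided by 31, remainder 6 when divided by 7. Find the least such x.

Combine the congruences pairwise.
From x ≡ 12 (mod 17) write x = 12 + 17t. Substituting into x ≡ 0 (mod 11) gives 17t ≡ 10 (mod 11), and since 6⁻¹ ≡ 2 (mod 11), t ≡ 9. Hence x ≡ 12 + 17·9 = 165 (mod 187).
From x ≡ 165 (mod 187) write x = 165 + 187t. Substituting into x ≡ 5 (mod 31) gives 187t ≡ 26 (mod 31), and since 1⁻¹ ≡ 1 (mod 31), t ≡ 26. Hence x ≡ 165 + 187·26 = 5027 (mod 5797).
From x ≡ 5027 (mod 5797) write x = 5027 + 5797t. Substituting into x ≡ 6 (mod 7) gives 5797t ≡ 5 (mod 7), and since 1⁻¹ ≡ 1 (mod 7), t ≡ 5. Hence x ≡ 5027 + 5797·5 = 34012 (mod 40579).

34012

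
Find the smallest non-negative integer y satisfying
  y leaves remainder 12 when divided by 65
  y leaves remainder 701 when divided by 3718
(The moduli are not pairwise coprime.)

gcd(65, 3718) = 13 and 13 | (701 − 12), so the pair is consistent; merging gives y ≡ 8137 (mod 18590), where 18590 = lcm(65, 3718).
The solution is unique modulo lcm(65, 3718) = 18590.

8137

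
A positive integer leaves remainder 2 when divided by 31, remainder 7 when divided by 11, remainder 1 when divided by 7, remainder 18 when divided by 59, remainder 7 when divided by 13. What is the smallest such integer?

1534254

From x ≡ 2 (mod 31) write x = 2 + 31t. Substituting into x ≡ 7 (mod 11) gives 31t ≡ 5 (mod 11), and since 9⁻¹ ≡ 5 (mod 11), t ≡ 3. Hence x ≡ 2 + 31·3 = 95 (mod 341).
From x ≡ 95 (mod 341) write x = 95 + 341t. Substituting into x ≡ 1 (mod 7) gives 341t ≡ 4 (mod 7), and since 5⁻¹ ≡ 3 (mod 7), t ≡ 5. Hence x ≡ 95 + 341·5 = 1800 (mod 2387).
From x ≡ 1800 (mod 2387) write x = 1800 + 2387t. Substituting into x ≡ 18 (mod 59) gives 2387t ≡ 47 (mod 59), and since 27⁻¹ ≡ 35 (mod 59), t ≡ 52. Hence x ≡ 1800 + 2387·52 = 125924 (mod 140833).
From x ≡ 125924 (mod 140833) write x = 125924 + 140833t. Substituting into x ≡ 7 (mod 13) gives 140833t ≡ 1 (mod 13), and since 4⁻¹ ≡ 10 (mod 13), t ≡ 10. Hence x ≡ 125924 + 140833·10 = 1534254 (mod 1830829).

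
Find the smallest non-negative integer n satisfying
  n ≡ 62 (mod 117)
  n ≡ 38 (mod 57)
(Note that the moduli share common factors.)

1349

gcd(117, 57) = 3 and 3 | (38 − 62), so the pair is consistent; merging gives n ≡ 1349 (mod 2223), where 2223 = lcm(117, 57).
The solution is unique modulo lcm(117, 57) = 2223.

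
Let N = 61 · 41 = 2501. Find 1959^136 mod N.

Mod 61: 1959 ≡ 7; by Fermat, exponent reduces to 136 mod 60 = 16; 7^16 ≡ 16 (mod 61).
Mod 41: 1959 ≡ 32; by Fermat, exponent reduces to 136 mod 40 = 16; 32^16 ≡ 1 (mod 41).
Combine by CRT: x ≡ 16 (mod 61), x ≡ 1 (mod 41) ⇒ x ≡ 1846 (mod 2501).

1846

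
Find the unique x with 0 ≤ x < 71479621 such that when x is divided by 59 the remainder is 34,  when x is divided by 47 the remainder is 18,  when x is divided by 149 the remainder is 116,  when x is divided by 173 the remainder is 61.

11124307

The moduli are pairwise coprime; N = 59·47·149·173 = 71479621.
N/59 = 1211519; 1211519 ≡ 13 (mod 59); 13·50 ≡ 1, so inverse 50.
N/47 = 1520843; 1520843 ≡ 17 (mod 47); 17·36 ≡ 1, so inverse 36.
N/149 = 479729; 479729 ≡ 98 (mod 149); 98·111 ≡ 1, so inverse 111.
N/173 = 413177; 413177 ≡ 53 (mod 173); 53·111 ≡ 1, so inverse 111.
x ≡ 34·1211519·50 + 18·1520843·36 + 116·479729·111 + 61·413177·111 = 12019700635.
12019700635 mod 71479621 = 11124307.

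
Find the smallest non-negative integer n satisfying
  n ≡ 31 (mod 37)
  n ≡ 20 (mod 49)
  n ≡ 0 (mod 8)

From n ≡ 31 (mod 37) write n = 31 + 37t. Substituting into n ≡ 20 (mod 49) gives 37t ≡ 38 (mod 49), and since 37⁻¹ ≡ 4 (mod 49), t ≡ 5. Hence n ≡ 31 + 37·5 = 216 (mod 1813).
From n ≡ 216 (mod 1813) write n = 216 + 1813t. Substituting into n ≡ 0 (mod 8) gives 1813t ≡ 0 (mod 8), and since 5⁻¹ ≡ 5 (mod 8), t ≡ 0. Hence n ≡ 216 + 1813·0 = 216 (mod 14504).

216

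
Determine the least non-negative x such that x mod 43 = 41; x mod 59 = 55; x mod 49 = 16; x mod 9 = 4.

The moduli are pairwise coprime; N = 43·59·49·9 = 1118817.
N/43 = 26019; 26019 ≡ 4 (mod 43); 4·11 ≡ 1, so inverse 11.
N/59 = 18963; 18963 ≡ 24 (mod 59); 24·32 ≡ 1, so inverse 32.
N/49 = 22833; 22833 ≡ 48 (mod 49); 48·48 ≡ 1, so inverse 48.
N/9 = 124313; 124313 ≡ 5 (mod 9); 5·2 ≡ 1, so inverse 2.
x ≡ 41·26019·11 + 55·18963·32 + 16·22833·48 + 4·124313·2 = 63639697.
63639697 mod 1118817 = 985945.

985945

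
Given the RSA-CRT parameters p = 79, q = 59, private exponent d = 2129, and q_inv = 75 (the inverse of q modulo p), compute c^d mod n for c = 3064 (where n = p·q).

d_p = d mod (p−1) = 2129 mod 78 = 23; d_q = d mod (q−1) = 41.
m₁ = c^(d_p) mod p: c ≡ 62 (mod 79), and 62^23 mod 79 = 21.
m₂ = c^(d_q) mod q: c ≡ 55 (mod 59), and 55^41 mod 59 = 24.
h = q_inv·(m₁ − m₂) mod p = 75·(21 − 24) mod 79 = 12.
m = m₂ + h·q = 24 + 12·59 = 732.

732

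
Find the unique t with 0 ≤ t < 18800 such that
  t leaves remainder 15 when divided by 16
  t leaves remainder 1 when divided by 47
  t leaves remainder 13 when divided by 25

The moduli are pairwise coprime; N = 16·47·25 = 18800.
N/16 = 1175; 1175 ≡ 7 (mod 16); 7·7 ≡ 1, so inverse 7.
N/47 = 400; 400 ≡ 24 (mod 47); 24·2 ≡ 1, so inverse 2.
N/25 = 752; 752 ≡ 2 (mod 25); 2·13 ≡ 1, so inverse 13.
t ≡ 15·1175·7 + 1·400·2 + 13·752·13 = 251263.
251263 mod 18800 = 6863.

6863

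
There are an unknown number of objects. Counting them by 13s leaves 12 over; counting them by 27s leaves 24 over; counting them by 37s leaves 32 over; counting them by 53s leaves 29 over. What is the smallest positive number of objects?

From N ≡ 12 (mod 13) write N = 12 + 13t. Substituting into N ≡ 24 (mod 27) gives 13t ≡ 12 (mod 27), and since 13⁻¹ ≡ 25 (mod 27), t ≡ 3. Hence N ≡ 12 + 13·3 = 51 (mod 351).
From N ≡ 51 (mod 351) write N = 51 + 351t. Substituting into N ≡ 32 (mod 37) gives 351t ≡ 18 (mod 37), and since 18⁻¹ ≡ 35 (mod 37), t ≡ 1. Hence N ≡ 51 + 351·1 = 402 (mod 12987).
From N ≡ 402 (mod 12987) write N = 402 + 12987t. Substituting into N ≡ 29 (mod 53) gives 12987t ≡ 51 (mod 53), and since 2⁻¹ ≡ 27 (mod 53), t ≡ 52. Hence N ≡ 402 + 12987·52 = 675726 (mod 688311).

675726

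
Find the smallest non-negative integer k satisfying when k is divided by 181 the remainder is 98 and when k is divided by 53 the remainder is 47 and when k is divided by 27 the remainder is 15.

216393

The moduli are pairwise coprime; N = 181·53·27 = 259011.
N/181 = 1431; 1431 ≡ 164 (mod 181); 164·149 ≡ 1, so inverse 149.
N/53 = 4887; 4887 ≡ 11 (mod 53); 11·29 ≡ 1, so inverse 29.
N/27 = 9593; 9593 ≡ 8 (mod 27); 8·17 ≡ 1, so inverse 17.
k ≡ 98·1431·149 + 47·4887·29 + 15·9593·17 = 30002658.
30002658 mod 259011 = 216393.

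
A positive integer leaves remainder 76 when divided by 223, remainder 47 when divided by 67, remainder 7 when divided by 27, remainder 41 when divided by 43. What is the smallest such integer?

9656422

The moduli are pairwise coprime; M = 223·67·27·43 = 17346501.
M/223 = 77787; 77787 ≡ 183 (mod 223); 183·39 ≡ 1, so inverse 39.
M/67 = 258903; 258903 ≡ 15 (mod 67); 15·9 ≡ 1, so inverse 9.
M/27 = 642463; 642463 ≡ 25 (mod 27); 25·13 ≡ 1, so inverse 13.
M/43 = 403407; 403407 ≡ 24 (mod 43); 24·9 ≡ 1, so inverse 9.
n ≡ 76·77787·39 + 47·258903·9 + 7·642463·13 + 41·403407·9 = 547397953.
547397953 mod 17346501 = 9656422.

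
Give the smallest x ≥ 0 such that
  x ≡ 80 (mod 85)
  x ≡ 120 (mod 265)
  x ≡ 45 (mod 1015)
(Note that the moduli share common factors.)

gcd(85, 265) = 5 and 5 | (120 − 80), so the pair is consistent; merging gives x ≡ 3565 (mod 4505), where 4505 = lcm(85, 265).
gcd(4505, 1015) = 5 and 5 | (45 − 3565), so the pair is consistent; merging gives x ≡ 769415 (mod 914515), where 914515 = lcm(4505, 1015).
The solution is unique modulo lcm(85, 265, 1015) = 914515.

769415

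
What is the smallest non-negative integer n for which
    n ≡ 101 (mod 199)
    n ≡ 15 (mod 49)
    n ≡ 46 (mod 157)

683467

Combine the congruences pairwise.
From n ≡ 101 (mod 199) write n = 101 + 199t. Substituting into n ≡ 15 (mod 49) gives 199t ≡ 12 (mod 49), and since 3⁻¹ ≡ 33 (mod 49), t ≡ 4. Hence n ≡ 101 + 199·4 = 897 (mod 9751).
From n ≡ 897 (mod 9751) write n = 897 + 9751t. Substituting into n ≡ 46 (mod 157) gives 9751t ≡ 91 (mod 157), and since 17⁻¹ ≡ 37 (mod 157), t ≡ 70. Hence n ≡ 897 + 9751·70 = 683467 (mod 1530907).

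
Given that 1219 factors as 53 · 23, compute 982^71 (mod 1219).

Mod 53: 982 ≡ 28; by Fermat, exponent reduces to 71 mod 52 = 19; 28^19 ≡ 47 (mod 53).
Mod 23: 982 ≡ 16; by Fermat, exponent reduces to 71 mod 22 = 5; 16^5 ≡ 6 (mod 23).
Combine by CRT: x ≡ 47 (mod 53), x ≡ 6 (mod 23) ⇒ x ≡ 259 (mod 1219).

259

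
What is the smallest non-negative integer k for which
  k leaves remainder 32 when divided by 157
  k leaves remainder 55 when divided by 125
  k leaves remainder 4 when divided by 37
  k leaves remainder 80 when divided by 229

The moduli are pairwise coprime; N = 157·125·37·229 = 166282625.
N/157 = 1059125; 1059125 ≡ 3 (mod 157); 3·105 ≡ 1, so inverse 105.
N/125 = 1330261; 1330261 ≡ 11 (mod 125); 11·91 ≡ 1, so inverse 91.
N/37 = 4494125; 4494125 ≡ 31 (mod 37); 31·6 ≡ 1, so inverse 6.
N/229 = 726125; 726125 ≡ 195 (mod 229); 195·101 ≡ 1, so inverse 101.
k ≡ 32·1059125·105 + 55·1330261·91 + 4·4494125·6 + 80·726125·101 = 16191565305.
16191565305 mod 166282625 = 62150680.

62150680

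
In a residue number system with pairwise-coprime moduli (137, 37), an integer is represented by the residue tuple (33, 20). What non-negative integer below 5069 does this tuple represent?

Combine the congruences pairwise.
From x ≡ 33 (mod 137) write x = 33 + 137t. Substituting into x ≡ 20 (mod 37) gives 137t ≡ 24 (mod 37), and since 26⁻¹ ≡ 10 (mod 37), t ≡ 18. Hence x ≡ 33 + 137·18 = 2499 (mod 5069).

2499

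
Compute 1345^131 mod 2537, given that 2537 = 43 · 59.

Mod 43: 1345 ≡ 12; by Fermat, exponent reduces to 131 mod 42 = 5; 12^5 ≡ 34 (mod 43).
Mod 59: 1345 ≡ 47; by Fermat, exponent reduces to 131 mod 58 = 15; 47^15 ≡ 37 (mod 59).
Combine by CRT: x ≡ 34 (mod 43), x ≡ 37 (mod 59) ⇒ x ≡ 1453 (mod 2537).

1453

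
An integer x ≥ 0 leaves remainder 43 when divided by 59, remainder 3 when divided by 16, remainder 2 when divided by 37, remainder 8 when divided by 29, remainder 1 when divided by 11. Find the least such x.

10139075

Combine the congruences pairwise.
From x ≡ 43 (mod 59) write x = 43 + 59t. Substituting into x ≡ 3 (mod 16) gives 59t ≡ 8 (mod 16), and since 11⁻¹ ≡ 3 (mod 16), t ≡ 8. Hence x ≡ 43 + 59·8 = 515 (mod 944).
From x ≡ 515 (mod 944) write x = 515 + 944t. Substituting into x ≡ 2 (mod 37) gives 944t ≡ 5 (mod 37), and since 19⁻¹ ≡ 2 (mod 37), t ≡ 10. Hence x ≡ 515 + 944·10 = 9955 (mod 34928).
From x ≡ 9955 (mod 34928) write x = 9955 + 34928t. Substituting into x ≡ 8 (mod 29) gives 34928t ≡ 0 (mod 29), and since 12⁻¹ ≡ 17 (mod 29), t ≡ 0. Hence x ≡ 9955 + 34928·0 = 9955 (mod 1012912).
From x ≡ 9955 (mod 1012912) write x = 9955 + 1012912t. Substituting into x ≡ 1 (mod 11) gives 1012912t ≡ 1 (mod 11), and since 10⁻¹ ≡ 10 (mod 11), t ≡ 10. Hence x ≡ 9955 + 1012912·10 = 10139075 (mod 11142032).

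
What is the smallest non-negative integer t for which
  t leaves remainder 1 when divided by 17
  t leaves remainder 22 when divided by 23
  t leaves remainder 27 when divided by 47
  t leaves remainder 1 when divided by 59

Combine the congruences pairwise.
From t ≡ 1 (mod 17) write t = 1 + 17s. Substituting into t ≡ 22 (mod 23) gives 17s ≡ 21 (mod 23), and since 17⁻¹ ≡ 19 (mod 23), s ≡ 8. Hence t ≡ 1 + 17·8 = 137 (mod 391).
From t ≡ 137 (mod 391) write t = 137 + 391s. Substituting into t ≡ 27 (mod 47) gives 391s ≡ 31 (mod 47), and since 15⁻¹ ≡ 22 (mod 47), s ≡ 24. Hence t ≡ 137 + 391·24 = 9521 (mod 18377).
From t ≡ 9521 (mod 18377) write t = 9521 + 18377s. Substituting into t ≡ 1 (mod 59) gives 18377s ≡ 38 (mod 59), and since 28⁻¹ ≡ 19 (mod 59), s ≡ 14. Hence t ≡ 9521 + 18377·14 = 266799 (mod 1084243).

266799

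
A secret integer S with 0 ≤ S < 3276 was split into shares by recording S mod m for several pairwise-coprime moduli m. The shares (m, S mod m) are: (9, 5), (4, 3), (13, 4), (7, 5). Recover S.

2903

The moduli are pairwise coprime; N = 9·4·13·7 = 3276.
N/9 = 364; 364 ≡ 4 (mod 9); 4·7 ≡ 1, so inverse 7.
N/4 = 819; 819 ≡ 3 (mod 4); 3·3 ≡ 1, so inverse 3.
N/13 = 252; 252 ≡ 5 (mod 13); 5·8 ≡ 1, so inverse 8.
N/7 = 468; 468 ≡ 6 (mod 7); 6·6 ≡ 1, so inverse 6.
S ≡ 5·364·7 + 3·819·3 + 4·252·8 + 5·468·6 = 42215.
42215 mod 3276 = 2903.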